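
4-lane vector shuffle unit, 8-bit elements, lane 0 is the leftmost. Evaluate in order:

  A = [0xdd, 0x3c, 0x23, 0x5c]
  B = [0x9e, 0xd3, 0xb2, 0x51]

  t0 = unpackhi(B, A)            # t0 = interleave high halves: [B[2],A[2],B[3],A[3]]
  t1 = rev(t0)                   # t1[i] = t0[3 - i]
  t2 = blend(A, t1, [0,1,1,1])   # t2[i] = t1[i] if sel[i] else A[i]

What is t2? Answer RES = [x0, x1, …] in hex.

→ t0 |b2|23|51|5c|
→ t1 |5c|51|23|b2|
→ t2 |dd|51|23|b2|

RES = [0xdd, 0x51, 0x23, 0xb2]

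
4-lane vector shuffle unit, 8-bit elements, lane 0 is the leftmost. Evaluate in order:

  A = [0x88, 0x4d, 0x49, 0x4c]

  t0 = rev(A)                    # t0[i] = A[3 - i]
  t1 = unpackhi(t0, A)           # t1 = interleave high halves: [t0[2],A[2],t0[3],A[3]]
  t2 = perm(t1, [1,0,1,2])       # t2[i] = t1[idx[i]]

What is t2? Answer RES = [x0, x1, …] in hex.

RES = [ 0x49  0x4d  0x49  0x88 ]

→ t0 |4c|49|4d|88|
→ t1 |4d|49|88|4c|
→ t2 |49|4d|49|88|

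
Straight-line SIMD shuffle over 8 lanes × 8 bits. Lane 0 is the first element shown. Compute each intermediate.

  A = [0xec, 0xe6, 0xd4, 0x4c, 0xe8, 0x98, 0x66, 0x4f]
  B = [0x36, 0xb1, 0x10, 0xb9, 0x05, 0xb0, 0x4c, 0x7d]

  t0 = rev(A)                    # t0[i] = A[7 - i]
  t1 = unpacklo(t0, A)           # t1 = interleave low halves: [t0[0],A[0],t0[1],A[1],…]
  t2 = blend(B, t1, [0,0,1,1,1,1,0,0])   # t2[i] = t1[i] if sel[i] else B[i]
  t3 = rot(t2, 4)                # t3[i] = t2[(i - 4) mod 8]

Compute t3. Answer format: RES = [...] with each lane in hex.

RES = [ 0x98  0xd4  0x4c  0x7d  0x36  0xb1  0x66  0xe6 ]

t0 = [0x4f, 0x66, 0x98, 0xe8, 0x4c, 0xd4, 0xe6, 0xec]
t1 = [0x4f, 0xec, 0x66, 0xe6, 0x98, 0xd4, 0xe8, 0x4c]
t2 = [0x36, 0xb1, 0x66, 0xe6, 0x98, 0xd4, 0x4c, 0x7d]
t3 = [0x98, 0xd4, 0x4c, 0x7d, 0x36, 0xb1, 0x66, 0xe6]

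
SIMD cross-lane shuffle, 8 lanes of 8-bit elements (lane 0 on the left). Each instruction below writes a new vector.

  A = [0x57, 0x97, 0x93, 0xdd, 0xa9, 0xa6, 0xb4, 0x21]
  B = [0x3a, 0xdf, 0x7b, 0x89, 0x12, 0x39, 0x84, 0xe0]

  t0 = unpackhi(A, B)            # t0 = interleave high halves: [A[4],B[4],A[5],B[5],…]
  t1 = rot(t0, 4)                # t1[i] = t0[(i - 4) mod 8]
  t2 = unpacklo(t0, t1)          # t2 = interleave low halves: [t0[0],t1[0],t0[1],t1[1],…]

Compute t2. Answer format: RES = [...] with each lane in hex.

  t0: a9 12 a6 39 b4 84 21 e0
  t1: b4 84 21 e0 a9 12 a6 39
  t2: a9 b4 12 84 a6 21 39 e0

RES = [0xa9, 0xb4, 0x12, 0x84, 0xa6, 0x21, 0x39, 0xe0]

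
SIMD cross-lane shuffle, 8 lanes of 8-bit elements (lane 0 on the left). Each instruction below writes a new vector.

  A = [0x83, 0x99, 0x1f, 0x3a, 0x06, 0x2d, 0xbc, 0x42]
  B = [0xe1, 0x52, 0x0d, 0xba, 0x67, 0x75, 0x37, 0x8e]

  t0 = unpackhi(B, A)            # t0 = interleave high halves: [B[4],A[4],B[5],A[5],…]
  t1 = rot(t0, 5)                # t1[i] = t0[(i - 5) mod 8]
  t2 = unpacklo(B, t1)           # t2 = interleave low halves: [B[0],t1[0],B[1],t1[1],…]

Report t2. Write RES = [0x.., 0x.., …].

RES = [ 0xe1  0x2d  0x52  0x37  0x0d  0xbc  0xba  0x8e ]

  t0: 67 06 75 2d 37 bc 8e 42
  t1: 2d 37 bc 8e 42 67 06 75
  t2: e1 2d 52 37 0d bc ba 8e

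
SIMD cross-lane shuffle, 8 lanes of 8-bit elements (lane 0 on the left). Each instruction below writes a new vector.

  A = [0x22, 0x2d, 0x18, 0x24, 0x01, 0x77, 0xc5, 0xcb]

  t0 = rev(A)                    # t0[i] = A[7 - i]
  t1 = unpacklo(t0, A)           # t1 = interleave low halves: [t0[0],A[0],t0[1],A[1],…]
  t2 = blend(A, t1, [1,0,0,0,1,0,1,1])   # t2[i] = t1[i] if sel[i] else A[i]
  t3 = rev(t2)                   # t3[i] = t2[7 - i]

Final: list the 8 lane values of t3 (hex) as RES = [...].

RES = [0x24, 0x01, 0x77, 0x77, 0x24, 0x18, 0x2d, 0xcb]

→ t0 |cb|c5|77|01|24|18|2d|22|
→ t1 |cb|22|c5|2d|77|18|01|24|
→ t2 |cb|2d|18|24|77|77|01|24|
→ t3 |24|01|77|77|24|18|2d|cb|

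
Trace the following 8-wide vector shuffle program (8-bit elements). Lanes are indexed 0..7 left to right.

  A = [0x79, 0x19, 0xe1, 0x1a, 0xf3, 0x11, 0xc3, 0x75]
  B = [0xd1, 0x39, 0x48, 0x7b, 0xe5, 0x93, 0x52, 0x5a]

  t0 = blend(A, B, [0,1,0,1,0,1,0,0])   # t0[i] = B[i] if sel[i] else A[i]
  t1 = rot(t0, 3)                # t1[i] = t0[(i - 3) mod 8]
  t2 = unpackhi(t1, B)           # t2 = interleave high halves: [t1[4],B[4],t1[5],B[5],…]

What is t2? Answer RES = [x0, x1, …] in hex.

RES = [ 0x39  0xe5  0xe1  0x93  0x7b  0x52  0xf3  0x5a ]

  t0: 79 39 e1 7b f3 93 c3 75
  t1: 93 c3 75 79 39 e1 7b f3
  t2: 39 e5 e1 93 7b 52 f3 5a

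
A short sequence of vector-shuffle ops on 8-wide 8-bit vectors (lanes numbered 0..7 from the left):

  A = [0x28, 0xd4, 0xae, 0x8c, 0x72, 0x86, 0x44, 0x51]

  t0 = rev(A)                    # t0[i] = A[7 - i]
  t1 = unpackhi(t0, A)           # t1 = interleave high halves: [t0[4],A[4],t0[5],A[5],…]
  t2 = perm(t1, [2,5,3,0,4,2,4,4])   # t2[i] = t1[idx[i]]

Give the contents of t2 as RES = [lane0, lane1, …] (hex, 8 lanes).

RES = [0xae, 0x44, 0x86, 0x8c, 0xd4, 0xae, 0xd4, 0xd4]

t0 = [0x51, 0x44, 0x86, 0x72, 0x8c, 0xae, 0xd4, 0x28]
t1 = [0x8c, 0x72, 0xae, 0x86, 0xd4, 0x44, 0x28, 0x51]
t2 = [0xae, 0x44, 0x86, 0x8c, 0xd4, 0xae, 0xd4, 0xd4]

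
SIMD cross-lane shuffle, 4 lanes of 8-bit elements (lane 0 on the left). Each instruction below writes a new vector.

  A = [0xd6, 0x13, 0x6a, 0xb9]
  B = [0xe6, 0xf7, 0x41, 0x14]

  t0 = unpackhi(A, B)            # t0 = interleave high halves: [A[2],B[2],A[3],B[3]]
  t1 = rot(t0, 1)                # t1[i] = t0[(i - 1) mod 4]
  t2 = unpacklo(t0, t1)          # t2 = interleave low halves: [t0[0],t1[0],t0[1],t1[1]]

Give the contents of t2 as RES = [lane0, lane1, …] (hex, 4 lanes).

RES = [0x6a, 0x14, 0x41, 0x6a]

  t0: 6a 41 b9 14
  t1: 14 6a 41 b9
  t2: 6a 14 41 6a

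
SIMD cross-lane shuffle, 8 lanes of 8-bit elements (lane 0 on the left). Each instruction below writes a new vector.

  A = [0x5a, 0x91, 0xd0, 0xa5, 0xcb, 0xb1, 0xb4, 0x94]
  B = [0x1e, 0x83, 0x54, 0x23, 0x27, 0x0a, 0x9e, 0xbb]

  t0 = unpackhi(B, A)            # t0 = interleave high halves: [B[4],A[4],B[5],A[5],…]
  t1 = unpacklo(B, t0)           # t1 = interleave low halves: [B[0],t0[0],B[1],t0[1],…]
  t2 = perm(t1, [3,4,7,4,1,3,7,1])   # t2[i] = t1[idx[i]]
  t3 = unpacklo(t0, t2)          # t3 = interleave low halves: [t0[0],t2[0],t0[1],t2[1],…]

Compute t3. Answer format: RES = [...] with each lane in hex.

→ t0 |27|cb|0a|b1|9e|b4|bb|94|
→ t1 |1e|27|83|cb|54|0a|23|b1|
→ t2 |cb|54|b1|54|27|cb|b1|27|
→ t3 |27|cb|cb|54|0a|b1|b1|54|

RES = [0x27, 0xcb, 0xcb, 0x54, 0x0a, 0xb1, 0xb1, 0x54]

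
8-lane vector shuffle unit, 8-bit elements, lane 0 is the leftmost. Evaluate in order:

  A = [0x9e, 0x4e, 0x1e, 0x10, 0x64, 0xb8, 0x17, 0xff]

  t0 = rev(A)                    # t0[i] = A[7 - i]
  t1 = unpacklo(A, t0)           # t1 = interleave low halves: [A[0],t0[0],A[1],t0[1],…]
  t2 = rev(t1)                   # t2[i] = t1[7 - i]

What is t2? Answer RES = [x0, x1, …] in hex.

→ t0 |ff|17|b8|64|10|1e|4e|9e|
→ t1 |9e|ff|4e|17|1e|b8|10|64|
→ t2 |64|10|b8|1e|17|4e|ff|9e|

RES = [ 0x64  0x10  0xb8  0x1e  0x17  0x4e  0xff  0x9e ]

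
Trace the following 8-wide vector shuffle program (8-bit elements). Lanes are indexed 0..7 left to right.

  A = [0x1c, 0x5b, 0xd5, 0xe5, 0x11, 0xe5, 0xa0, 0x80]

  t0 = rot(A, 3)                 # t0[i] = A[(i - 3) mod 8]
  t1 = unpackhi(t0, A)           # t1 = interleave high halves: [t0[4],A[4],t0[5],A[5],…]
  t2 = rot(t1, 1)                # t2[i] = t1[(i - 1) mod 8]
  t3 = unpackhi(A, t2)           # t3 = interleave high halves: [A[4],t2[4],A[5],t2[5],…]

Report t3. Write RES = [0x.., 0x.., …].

RES = [ 0x11  0xe5  0xe5  0xe5  0xa0  0xa0  0x80  0x11 ]

  t0: e5 a0 80 1c 5b d5 e5 11
  t1: 5b 11 d5 e5 e5 a0 11 80
  t2: 80 5b 11 d5 e5 e5 a0 11
  t3: 11 e5 e5 e5 a0 a0 80 11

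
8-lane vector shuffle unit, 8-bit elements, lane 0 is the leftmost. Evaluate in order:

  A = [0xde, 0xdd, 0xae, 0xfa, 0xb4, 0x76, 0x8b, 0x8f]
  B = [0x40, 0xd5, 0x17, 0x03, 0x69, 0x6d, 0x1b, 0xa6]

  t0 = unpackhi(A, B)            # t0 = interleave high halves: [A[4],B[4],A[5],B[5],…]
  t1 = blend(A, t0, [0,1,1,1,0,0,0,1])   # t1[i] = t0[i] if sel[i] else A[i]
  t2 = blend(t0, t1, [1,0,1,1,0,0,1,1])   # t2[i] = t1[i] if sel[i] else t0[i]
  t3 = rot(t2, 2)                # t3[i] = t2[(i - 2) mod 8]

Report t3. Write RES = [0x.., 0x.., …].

RES = [ 0x8b  0xa6  0xde  0x69  0x76  0x6d  0x8b  0x1b ]

t0 = [0xb4, 0x69, 0x76, 0x6d, 0x8b, 0x1b, 0x8f, 0xa6]
t1 = [0xde, 0x69, 0x76, 0x6d, 0xb4, 0x76, 0x8b, 0xa6]
t2 = [0xde, 0x69, 0x76, 0x6d, 0x8b, 0x1b, 0x8b, 0xa6]
t3 = [0x8b, 0xa6, 0xde, 0x69, 0x76, 0x6d, 0x8b, 0x1b]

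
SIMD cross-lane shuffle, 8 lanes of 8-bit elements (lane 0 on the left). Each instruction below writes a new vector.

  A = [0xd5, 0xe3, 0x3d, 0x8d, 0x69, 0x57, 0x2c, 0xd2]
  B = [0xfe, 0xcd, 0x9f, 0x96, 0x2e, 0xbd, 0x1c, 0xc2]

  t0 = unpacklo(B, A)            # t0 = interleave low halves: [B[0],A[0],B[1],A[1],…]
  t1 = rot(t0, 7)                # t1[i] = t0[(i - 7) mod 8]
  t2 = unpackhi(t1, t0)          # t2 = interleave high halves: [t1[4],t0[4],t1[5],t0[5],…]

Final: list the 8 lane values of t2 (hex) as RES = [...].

RES = [ 0x3d  0x9f  0x96  0x3d  0x8d  0x96  0xfe  0x8d ]

→ t0 |fe|d5|cd|e3|9f|3d|96|8d|
→ t1 |d5|cd|e3|9f|3d|96|8d|fe|
→ t2 |3d|9f|96|3d|8d|96|fe|8d|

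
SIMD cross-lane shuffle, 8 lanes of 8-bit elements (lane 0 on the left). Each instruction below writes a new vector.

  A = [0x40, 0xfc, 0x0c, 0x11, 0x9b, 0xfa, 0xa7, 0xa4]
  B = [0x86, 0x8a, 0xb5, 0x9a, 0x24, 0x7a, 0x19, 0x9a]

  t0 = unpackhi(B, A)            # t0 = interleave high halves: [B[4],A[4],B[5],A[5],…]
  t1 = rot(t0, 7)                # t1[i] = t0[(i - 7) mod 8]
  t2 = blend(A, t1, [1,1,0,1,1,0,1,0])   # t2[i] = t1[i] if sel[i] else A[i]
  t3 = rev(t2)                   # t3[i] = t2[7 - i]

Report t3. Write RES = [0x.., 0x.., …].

RES = [0xa4, 0xa4, 0xfa, 0xa7, 0x19, 0x0c, 0x7a, 0x9b]

t0 = [0x24, 0x9b, 0x7a, 0xfa, 0x19, 0xa7, 0x9a, 0xa4]
t1 = [0x9b, 0x7a, 0xfa, 0x19, 0xa7, 0x9a, 0xa4, 0x24]
t2 = [0x9b, 0x7a, 0x0c, 0x19, 0xa7, 0xfa, 0xa4, 0xa4]
t3 = [0xa4, 0xa4, 0xfa, 0xa7, 0x19, 0x0c, 0x7a, 0x9b]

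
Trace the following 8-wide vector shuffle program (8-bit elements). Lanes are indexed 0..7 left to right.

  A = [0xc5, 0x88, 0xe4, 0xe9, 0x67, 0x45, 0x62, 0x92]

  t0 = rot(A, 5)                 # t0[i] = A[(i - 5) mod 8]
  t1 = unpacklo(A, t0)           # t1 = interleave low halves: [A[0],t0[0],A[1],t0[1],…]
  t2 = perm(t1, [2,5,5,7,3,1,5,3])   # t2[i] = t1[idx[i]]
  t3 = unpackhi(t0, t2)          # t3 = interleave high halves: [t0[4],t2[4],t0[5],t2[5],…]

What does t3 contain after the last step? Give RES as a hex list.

t0 = [0xe9, 0x67, 0x45, 0x62, 0x92, 0xc5, 0x88, 0xe4]
t1 = [0xc5, 0xe9, 0x88, 0x67, 0xe4, 0x45, 0xe9, 0x62]
t2 = [0x88, 0x45, 0x45, 0x62, 0x67, 0xe9, 0x45, 0x67]
t3 = [0x92, 0x67, 0xc5, 0xe9, 0x88, 0x45, 0xe4, 0x67]

RES = [ 0x92  0x67  0xc5  0xe9  0x88  0x45  0xe4  0x67 ]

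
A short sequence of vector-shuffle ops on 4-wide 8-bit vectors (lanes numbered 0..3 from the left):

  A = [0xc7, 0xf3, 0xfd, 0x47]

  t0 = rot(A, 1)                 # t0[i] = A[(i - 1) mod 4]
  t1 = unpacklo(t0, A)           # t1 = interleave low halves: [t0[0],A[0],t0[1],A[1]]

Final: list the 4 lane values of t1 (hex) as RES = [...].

RES = [ 0x47  0xc7  0xc7  0xf3 ]

t0 = [0x47, 0xc7, 0xf3, 0xfd]
t1 = [0x47, 0xc7, 0xc7, 0xf3]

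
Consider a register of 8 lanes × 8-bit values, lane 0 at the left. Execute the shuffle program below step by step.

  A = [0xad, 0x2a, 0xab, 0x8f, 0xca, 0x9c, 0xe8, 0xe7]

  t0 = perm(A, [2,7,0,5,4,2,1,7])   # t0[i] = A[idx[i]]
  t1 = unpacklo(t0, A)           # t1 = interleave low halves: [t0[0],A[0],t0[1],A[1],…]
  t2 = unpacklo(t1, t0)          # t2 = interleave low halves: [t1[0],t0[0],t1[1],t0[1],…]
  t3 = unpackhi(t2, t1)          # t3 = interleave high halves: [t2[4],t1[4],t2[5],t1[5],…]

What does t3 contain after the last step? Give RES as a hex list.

t0 = [0xab, 0xe7, 0xad, 0x9c, 0xca, 0xab, 0x2a, 0xe7]
t1 = [0xab, 0xad, 0xe7, 0x2a, 0xad, 0xab, 0x9c, 0x8f]
t2 = [0xab, 0xab, 0xad, 0xe7, 0xe7, 0xad, 0x2a, 0x9c]
t3 = [0xe7, 0xad, 0xad, 0xab, 0x2a, 0x9c, 0x9c, 0x8f]

RES = [0xe7, 0xad, 0xad, 0xab, 0x2a, 0x9c, 0x9c, 0x8f]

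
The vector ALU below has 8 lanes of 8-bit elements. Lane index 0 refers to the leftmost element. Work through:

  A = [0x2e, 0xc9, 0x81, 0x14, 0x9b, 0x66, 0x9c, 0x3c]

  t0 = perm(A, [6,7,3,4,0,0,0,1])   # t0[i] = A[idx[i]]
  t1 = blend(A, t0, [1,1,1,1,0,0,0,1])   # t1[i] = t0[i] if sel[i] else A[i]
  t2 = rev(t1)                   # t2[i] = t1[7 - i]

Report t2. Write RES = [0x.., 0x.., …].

RES = [ 0xc9  0x9c  0x66  0x9b  0x9b  0x14  0x3c  0x9c ]

→ t0 |9c|3c|14|9b|2e|2e|2e|c9|
→ t1 |9c|3c|14|9b|9b|66|9c|c9|
→ t2 |c9|9c|66|9b|9b|14|3c|9c|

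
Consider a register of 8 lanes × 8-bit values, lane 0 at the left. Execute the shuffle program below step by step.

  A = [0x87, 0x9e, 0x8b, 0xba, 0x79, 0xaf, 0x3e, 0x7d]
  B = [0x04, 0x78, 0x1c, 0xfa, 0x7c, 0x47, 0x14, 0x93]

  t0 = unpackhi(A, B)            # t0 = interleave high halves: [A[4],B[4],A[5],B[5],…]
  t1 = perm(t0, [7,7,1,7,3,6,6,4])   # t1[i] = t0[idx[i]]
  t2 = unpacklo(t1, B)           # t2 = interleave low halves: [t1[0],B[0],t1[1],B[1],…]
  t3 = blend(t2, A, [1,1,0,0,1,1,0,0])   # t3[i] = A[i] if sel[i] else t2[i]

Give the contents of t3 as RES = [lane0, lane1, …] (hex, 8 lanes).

  t0: 79 7c af 47 3e 14 7d 93
  t1: 93 93 7c 93 47 7d 7d 3e
  t2: 93 04 93 78 7c 1c 93 fa
  t3: 87 9e 93 78 79 af 93 fa

RES = [ 0x87  0x9e  0x93  0x78  0x79  0xaf  0x93  0xfa ]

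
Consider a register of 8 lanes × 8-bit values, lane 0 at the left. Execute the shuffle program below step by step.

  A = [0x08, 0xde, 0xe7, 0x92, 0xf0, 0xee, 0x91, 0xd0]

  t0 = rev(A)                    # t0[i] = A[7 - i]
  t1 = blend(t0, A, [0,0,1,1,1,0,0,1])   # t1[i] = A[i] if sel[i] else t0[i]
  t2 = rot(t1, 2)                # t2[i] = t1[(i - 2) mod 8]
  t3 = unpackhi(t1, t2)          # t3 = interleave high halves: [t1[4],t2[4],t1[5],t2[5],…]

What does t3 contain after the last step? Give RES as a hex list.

RES = [ 0xf0  0xe7  0xe7  0x92  0xde  0xf0  0xd0  0xe7 ]

→ t0 |d0|91|ee|f0|92|e7|de|08|
→ t1 |d0|91|e7|92|f0|e7|de|d0|
→ t2 |de|d0|d0|91|e7|92|f0|e7|
→ t3 |f0|e7|e7|92|de|f0|d0|e7|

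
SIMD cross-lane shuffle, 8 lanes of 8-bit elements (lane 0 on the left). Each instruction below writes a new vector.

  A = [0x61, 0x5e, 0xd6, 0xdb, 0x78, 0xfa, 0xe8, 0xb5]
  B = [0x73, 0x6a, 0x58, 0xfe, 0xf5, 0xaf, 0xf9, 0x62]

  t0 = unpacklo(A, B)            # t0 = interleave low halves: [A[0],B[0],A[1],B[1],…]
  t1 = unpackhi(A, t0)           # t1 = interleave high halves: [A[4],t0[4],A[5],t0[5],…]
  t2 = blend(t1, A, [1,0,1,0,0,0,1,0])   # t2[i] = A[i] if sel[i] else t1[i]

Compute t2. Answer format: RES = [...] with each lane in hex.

RES = [ 0x61  0xd6  0xd6  0x58  0xe8  0xdb  0xe8  0xfe ]

t0 = [0x61, 0x73, 0x5e, 0x6a, 0xd6, 0x58, 0xdb, 0xfe]
t1 = [0x78, 0xd6, 0xfa, 0x58, 0xe8, 0xdb, 0xb5, 0xfe]
t2 = [0x61, 0xd6, 0xd6, 0x58, 0xe8, 0xdb, 0xe8, 0xfe]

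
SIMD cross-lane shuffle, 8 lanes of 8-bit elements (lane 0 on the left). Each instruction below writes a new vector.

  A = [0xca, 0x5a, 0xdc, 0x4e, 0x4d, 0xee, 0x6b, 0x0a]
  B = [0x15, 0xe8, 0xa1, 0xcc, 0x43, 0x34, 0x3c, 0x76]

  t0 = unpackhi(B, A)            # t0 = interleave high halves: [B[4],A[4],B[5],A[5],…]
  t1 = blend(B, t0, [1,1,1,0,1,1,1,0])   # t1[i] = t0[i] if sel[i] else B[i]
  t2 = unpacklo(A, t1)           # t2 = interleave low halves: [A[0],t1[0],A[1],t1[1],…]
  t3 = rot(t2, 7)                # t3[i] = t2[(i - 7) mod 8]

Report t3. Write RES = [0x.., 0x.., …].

RES = [0x43, 0x5a, 0x4d, 0xdc, 0x34, 0x4e, 0xcc, 0xca]

t0 = [0x43, 0x4d, 0x34, 0xee, 0x3c, 0x6b, 0x76, 0x0a]
t1 = [0x43, 0x4d, 0x34, 0xcc, 0x3c, 0x6b, 0x76, 0x76]
t2 = [0xca, 0x43, 0x5a, 0x4d, 0xdc, 0x34, 0x4e, 0xcc]
t3 = [0x43, 0x5a, 0x4d, 0xdc, 0x34, 0x4e, 0xcc, 0xca]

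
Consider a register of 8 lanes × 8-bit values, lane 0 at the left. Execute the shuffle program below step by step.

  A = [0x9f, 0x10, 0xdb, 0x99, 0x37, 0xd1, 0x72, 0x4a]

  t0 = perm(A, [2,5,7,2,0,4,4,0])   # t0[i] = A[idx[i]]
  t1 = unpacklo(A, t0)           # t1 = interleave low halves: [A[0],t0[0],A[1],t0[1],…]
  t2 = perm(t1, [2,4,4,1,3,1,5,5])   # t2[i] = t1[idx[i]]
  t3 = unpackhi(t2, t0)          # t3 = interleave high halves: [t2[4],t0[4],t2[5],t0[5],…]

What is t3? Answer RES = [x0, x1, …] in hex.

RES = [0xd1, 0x9f, 0xdb, 0x37, 0x4a, 0x37, 0x4a, 0x9f]

  t0: db d1 4a db 9f 37 37 9f
  t1: 9f db 10 d1 db 4a 99 db
  t2: 10 db db db d1 db 4a 4a
  t3: d1 9f db 37 4a 37 4a 9f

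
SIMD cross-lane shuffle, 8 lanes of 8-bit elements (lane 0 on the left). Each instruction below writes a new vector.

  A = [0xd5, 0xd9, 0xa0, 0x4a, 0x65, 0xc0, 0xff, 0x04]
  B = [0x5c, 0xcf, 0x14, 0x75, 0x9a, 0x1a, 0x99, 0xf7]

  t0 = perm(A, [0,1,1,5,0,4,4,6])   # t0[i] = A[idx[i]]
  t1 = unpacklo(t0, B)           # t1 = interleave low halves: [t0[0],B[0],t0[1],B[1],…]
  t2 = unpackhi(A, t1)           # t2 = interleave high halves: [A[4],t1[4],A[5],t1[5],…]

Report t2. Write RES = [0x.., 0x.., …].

  t0: d5 d9 d9 c0 d5 65 65 ff
  t1: d5 5c d9 cf d9 14 c0 75
  t2: 65 d9 c0 14 ff c0 04 75

RES = [ 0x65  0xd9  0xc0  0x14  0xff  0xc0  0x04  0x75 ]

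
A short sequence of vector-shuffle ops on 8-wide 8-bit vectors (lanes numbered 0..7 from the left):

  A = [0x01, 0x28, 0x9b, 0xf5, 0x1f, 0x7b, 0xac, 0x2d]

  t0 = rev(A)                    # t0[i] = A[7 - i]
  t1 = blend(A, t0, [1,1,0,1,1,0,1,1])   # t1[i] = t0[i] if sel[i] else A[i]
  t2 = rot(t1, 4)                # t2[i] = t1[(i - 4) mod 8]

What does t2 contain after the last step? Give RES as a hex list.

RES = [0xf5, 0x7b, 0x28, 0x01, 0x2d, 0xac, 0x9b, 0x1f]

  t0: 2d ac 7b 1f f5 9b 28 01
  t1: 2d ac 9b 1f f5 7b 28 01
  t2: f5 7b 28 01 2d ac 9b 1f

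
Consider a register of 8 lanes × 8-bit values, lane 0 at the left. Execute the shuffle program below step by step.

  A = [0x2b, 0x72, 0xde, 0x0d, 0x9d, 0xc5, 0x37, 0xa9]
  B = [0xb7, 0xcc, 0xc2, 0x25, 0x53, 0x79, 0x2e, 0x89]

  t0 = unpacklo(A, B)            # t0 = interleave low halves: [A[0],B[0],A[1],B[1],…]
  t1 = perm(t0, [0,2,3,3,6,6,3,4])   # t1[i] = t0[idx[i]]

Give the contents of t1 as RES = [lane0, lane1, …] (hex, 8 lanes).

RES = [0x2b, 0x72, 0xcc, 0xcc, 0x0d, 0x0d, 0xcc, 0xde]

→ t0 |2b|b7|72|cc|de|c2|0d|25|
→ t1 |2b|72|cc|cc|0d|0d|cc|de|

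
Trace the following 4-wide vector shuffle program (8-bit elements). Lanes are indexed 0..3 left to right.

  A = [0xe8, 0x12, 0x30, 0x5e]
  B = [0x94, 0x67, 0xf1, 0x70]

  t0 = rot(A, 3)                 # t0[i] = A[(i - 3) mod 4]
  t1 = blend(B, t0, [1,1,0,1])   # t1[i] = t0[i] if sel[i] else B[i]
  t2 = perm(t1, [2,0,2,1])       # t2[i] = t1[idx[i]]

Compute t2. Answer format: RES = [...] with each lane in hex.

→ t0 |12|30|5e|e8|
→ t1 |12|30|f1|e8|
→ t2 |f1|12|f1|30|

RES = [ 0xf1  0x12  0xf1  0x30 ]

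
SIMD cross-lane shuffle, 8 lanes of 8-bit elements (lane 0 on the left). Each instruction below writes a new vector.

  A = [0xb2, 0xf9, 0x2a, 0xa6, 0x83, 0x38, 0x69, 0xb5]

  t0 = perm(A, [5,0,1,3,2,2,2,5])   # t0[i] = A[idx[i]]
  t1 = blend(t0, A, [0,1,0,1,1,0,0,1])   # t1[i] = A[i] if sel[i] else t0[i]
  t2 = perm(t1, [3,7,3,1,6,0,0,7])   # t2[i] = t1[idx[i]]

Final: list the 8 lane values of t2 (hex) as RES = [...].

RES = [0xa6, 0xb5, 0xa6, 0xf9, 0x2a, 0x38, 0x38, 0xb5]

→ t0 |38|b2|f9|a6|2a|2a|2a|38|
→ t1 |38|f9|f9|a6|83|2a|2a|b5|
→ t2 |a6|b5|a6|f9|2a|38|38|b5|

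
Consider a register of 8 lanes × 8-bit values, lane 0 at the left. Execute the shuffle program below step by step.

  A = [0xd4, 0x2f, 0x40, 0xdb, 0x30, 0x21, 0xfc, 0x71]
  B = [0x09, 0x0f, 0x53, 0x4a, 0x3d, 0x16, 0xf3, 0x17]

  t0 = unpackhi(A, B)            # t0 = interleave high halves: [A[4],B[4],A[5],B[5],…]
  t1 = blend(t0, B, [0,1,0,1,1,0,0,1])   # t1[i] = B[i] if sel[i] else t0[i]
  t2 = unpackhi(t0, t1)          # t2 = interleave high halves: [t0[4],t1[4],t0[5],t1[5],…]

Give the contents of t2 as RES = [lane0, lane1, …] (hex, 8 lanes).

t0 = [0x30, 0x3d, 0x21, 0x16, 0xfc, 0xf3, 0x71, 0x17]
t1 = [0x30, 0x0f, 0x21, 0x4a, 0x3d, 0xf3, 0x71, 0x17]
t2 = [0xfc, 0x3d, 0xf3, 0xf3, 0x71, 0x71, 0x17, 0x17]

RES = [0xfc, 0x3d, 0xf3, 0xf3, 0x71, 0x71, 0x17, 0x17]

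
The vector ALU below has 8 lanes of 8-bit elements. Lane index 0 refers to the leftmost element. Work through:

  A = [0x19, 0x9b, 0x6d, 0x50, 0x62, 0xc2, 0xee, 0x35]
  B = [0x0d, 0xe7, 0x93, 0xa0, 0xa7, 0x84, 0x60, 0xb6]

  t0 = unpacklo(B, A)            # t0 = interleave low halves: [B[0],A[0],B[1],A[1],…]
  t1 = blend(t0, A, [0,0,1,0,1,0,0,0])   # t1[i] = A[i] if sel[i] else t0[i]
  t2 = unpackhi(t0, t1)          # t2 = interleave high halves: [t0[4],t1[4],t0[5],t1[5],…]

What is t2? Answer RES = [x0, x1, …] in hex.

RES = [ 0x93  0x62  0x6d  0x6d  0xa0  0xa0  0x50  0x50 ]

  t0: 0d 19 e7 9b 93 6d a0 50
  t1: 0d 19 6d 9b 62 6d a0 50
  t2: 93 62 6d 6d a0 a0 50 50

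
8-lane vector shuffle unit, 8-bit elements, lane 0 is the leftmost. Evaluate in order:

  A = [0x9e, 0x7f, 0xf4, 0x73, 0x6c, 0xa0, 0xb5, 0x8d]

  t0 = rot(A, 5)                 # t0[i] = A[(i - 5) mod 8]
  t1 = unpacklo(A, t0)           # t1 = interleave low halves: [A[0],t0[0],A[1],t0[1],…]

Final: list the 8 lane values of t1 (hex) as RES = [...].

RES = [ 0x9e  0x73  0x7f  0x6c  0xf4  0xa0  0x73  0xb5 ]

t0 = [0x73, 0x6c, 0xa0, 0xb5, 0x8d, 0x9e, 0x7f, 0xf4]
t1 = [0x9e, 0x73, 0x7f, 0x6c, 0xf4, 0xa0, 0x73, 0xb5]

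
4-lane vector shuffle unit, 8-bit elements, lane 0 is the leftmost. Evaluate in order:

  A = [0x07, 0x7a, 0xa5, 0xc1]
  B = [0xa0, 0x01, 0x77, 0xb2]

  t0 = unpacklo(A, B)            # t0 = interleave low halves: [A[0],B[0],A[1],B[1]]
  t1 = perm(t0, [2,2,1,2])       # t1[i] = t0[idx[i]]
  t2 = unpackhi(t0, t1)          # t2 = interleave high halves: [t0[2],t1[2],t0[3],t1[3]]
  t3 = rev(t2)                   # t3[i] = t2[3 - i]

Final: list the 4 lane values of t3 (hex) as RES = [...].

t0 = [0x07, 0xa0, 0x7a, 0x01]
t1 = [0x7a, 0x7a, 0xa0, 0x7a]
t2 = [0x7a, 0xa0, 0x01, 0x7a]
t3 = [0x7a, 0x01, 0xa0, 0x7a]

RES = [ 0x7a  0x01  0xa0  0x7a ]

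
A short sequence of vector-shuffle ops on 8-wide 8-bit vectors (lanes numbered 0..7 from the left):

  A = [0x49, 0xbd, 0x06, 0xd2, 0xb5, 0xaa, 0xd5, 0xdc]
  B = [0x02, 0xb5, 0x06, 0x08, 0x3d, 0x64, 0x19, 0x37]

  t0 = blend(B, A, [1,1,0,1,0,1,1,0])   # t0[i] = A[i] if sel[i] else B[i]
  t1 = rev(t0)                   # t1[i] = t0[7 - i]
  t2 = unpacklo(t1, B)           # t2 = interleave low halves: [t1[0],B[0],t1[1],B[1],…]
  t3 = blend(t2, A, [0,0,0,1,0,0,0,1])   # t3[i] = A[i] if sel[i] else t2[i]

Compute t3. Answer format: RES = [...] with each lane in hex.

RES = [0x37, 0x02, 0xd5, 0xd2, 0xaa, 0x06, 0x3d, 0xdc]

  t0: 49 bd 06 d2 3d aa d5 37
  t1: 37 d5 aa 3d d2 06 bd 49
  t2: 37 02 d5 b5 aa 06 3d 08
  t3: 37 02 d5 d2 aa 06 3d dc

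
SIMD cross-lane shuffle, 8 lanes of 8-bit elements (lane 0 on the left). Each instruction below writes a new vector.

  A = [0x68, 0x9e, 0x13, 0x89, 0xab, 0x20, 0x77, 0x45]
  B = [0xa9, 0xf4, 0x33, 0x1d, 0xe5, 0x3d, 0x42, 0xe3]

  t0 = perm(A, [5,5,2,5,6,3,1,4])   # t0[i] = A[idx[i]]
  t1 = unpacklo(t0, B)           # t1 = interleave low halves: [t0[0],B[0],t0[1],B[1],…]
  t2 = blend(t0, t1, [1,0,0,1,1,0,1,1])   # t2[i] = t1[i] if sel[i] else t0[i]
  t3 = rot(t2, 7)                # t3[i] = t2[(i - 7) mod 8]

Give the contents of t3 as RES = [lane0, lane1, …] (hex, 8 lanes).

RES = [ 0x20  0x13  0xf4  0x13  0x89  0x20  0x1d  0x20 ]

t0 = [0x20, 0x20, 0x13, 0x20, 0x77, 0x89, 0x9e, 0xab]
t1 = [0x20, 0xa9, 0x20, 0xf4, 0x13, 0x33, 0x20, 0x1d]
t2 = [0x20, 0x20, 0x13, 0xf4, 0x13, 0x89, 0x20, 0x1d]
t3 = [0x20, 0x13, 0xf4, 0x13, 0x89, 0x20, 0x1d, 0x20]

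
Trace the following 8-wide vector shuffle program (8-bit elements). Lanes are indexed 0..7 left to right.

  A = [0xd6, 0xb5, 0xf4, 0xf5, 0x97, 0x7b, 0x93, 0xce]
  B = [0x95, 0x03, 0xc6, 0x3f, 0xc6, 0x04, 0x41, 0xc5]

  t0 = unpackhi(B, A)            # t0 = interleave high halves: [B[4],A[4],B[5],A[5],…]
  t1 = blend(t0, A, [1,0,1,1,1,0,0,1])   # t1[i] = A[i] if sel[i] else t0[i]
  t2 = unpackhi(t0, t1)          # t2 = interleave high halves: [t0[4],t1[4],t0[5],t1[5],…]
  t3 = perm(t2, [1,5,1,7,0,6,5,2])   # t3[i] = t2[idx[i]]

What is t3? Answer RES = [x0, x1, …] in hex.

RES = [ 0x97  0xc5  0x97  0xce  0x41  0xce  0xc5  0x93 ]

  t0: c6 97 04 7b 41 93 c5 ce
  t1: d6 97 f4 f5 97 93 c5 ce
  t2: 41 97 93 93 c5 c5 ce ce
  t3: 97 c5 97 ce 41 ce c5 93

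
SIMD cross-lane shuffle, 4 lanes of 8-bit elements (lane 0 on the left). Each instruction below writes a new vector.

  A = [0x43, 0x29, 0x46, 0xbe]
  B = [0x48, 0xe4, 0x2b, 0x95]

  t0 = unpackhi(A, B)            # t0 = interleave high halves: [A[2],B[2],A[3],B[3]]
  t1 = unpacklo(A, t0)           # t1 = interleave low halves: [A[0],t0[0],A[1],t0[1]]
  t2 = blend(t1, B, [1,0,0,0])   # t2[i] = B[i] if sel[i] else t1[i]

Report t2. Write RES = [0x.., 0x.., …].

RES = [0x48, 0x46, 0x29, 0x2b]

t0 = [0x46, 0x2b, 0xbe, 0x95]
t1 = [0x43, 0x46, 0x29, 0x2b]
t2 = [0x48, 0x46, 0x29, 0x2b]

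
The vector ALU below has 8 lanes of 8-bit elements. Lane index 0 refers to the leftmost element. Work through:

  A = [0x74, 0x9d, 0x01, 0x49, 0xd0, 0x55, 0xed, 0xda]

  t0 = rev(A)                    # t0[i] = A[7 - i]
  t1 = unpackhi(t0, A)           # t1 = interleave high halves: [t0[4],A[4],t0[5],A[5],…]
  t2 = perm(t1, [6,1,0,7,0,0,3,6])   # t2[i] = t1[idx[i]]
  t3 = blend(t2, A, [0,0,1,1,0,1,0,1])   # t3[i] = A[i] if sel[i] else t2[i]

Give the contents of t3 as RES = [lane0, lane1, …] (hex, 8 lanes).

RES = [ 0x74  0xd0  0x01  0x49  0x49  0x55  0x55  0xda ]

→ t0 |da|ed|55|d0|49|01|9d|74|
→ t1 |49|d0|01|55|9d|ed|74|da|
→ t2 |74|d0|49|da|49|49|55|74|
→ t3 |74|d0|01|49|49|55|55|da|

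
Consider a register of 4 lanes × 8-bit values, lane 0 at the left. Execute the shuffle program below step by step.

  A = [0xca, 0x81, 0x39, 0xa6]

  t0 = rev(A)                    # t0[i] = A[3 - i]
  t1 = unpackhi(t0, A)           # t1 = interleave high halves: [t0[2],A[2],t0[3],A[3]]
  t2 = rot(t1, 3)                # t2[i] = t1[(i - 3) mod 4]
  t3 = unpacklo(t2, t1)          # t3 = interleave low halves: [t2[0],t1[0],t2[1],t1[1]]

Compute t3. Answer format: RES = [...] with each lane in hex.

t0 = [0xa6, 0x39, 0x81, 0xca]
t1 = [0x81, 0x39, 0xca, 0xa6]
t2 = [0x39, 0xca, 0xa6, 0x81]
t3 = [0x39, 0x81, 0xca, 0x39]

RES = [ 0x39  0x81  0xca  0x39 ]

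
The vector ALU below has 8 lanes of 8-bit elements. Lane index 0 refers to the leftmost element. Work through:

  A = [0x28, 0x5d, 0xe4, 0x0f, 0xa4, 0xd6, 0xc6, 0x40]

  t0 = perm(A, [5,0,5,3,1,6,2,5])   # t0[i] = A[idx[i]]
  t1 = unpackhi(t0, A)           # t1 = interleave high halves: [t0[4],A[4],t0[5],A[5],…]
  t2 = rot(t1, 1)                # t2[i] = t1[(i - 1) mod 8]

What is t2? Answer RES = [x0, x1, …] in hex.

  t0: d6 28 d6 0f 5d c6 e4 d6
  t1: 5d a4 c6 d6 e4 c6 d6 40
  t2: 40 5d a4 c6 d6 e4 c6 d6

RES = [ 0x40  0x5d  0xa4  0xc6  0xd6  0xe4  0xc6  0xd6 ]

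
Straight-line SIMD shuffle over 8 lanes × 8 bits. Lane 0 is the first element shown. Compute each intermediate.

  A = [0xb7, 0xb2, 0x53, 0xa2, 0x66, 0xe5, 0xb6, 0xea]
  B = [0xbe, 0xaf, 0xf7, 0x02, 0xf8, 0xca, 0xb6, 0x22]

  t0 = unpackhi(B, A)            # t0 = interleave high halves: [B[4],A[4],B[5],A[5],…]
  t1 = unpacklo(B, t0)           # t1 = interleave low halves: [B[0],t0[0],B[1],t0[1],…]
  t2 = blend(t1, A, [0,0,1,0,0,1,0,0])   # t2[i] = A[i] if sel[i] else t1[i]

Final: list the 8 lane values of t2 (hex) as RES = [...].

→ t0 |f8|66|ca|e5|b6|b6|22|ea|
→ t1 |be|f8|af|66|f7|ca|02|e5|
→ t2 |be|f8|53|66|f7|e5|02|e5|

RES = [ 0xbe  0xf8  0x53  0x66  0xf7  0xe5  0x02  0xe5 ]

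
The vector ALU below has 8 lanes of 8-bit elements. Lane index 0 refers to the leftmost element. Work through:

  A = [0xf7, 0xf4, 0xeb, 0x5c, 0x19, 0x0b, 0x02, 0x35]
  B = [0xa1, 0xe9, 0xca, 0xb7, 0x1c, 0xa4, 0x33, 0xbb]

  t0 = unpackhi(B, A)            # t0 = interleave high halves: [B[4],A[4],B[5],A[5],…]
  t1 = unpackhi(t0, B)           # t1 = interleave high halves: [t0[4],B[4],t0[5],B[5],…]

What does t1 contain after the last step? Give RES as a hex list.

RES = [0x33, 0x1c, 0x02, 0xa4, 0xbb, 0x33, 0x35, 0xbb]

→ t0 |1c|19|a4|0b|33|02|bb|35|
→ t1 |33|1c|02|a4|bb|33|35|bb|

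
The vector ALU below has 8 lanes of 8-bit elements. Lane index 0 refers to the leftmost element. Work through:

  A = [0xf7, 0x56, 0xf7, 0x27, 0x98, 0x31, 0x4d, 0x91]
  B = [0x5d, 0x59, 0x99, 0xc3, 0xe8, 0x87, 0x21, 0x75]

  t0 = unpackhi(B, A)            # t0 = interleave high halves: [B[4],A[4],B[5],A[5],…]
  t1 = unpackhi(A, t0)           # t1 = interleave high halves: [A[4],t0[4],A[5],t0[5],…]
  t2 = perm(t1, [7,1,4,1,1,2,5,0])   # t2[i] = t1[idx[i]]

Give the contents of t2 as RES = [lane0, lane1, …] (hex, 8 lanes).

RES = [ 0x91  0x21  0x4d  0x21  0x21  0x31  0x75  0x98 ]

  t0: e8 98 87 31 21 4d 75 91
  t1: 98 21 31 4d 4d 75 91 91
  t2: 91 21 4d 21 21 31 75 98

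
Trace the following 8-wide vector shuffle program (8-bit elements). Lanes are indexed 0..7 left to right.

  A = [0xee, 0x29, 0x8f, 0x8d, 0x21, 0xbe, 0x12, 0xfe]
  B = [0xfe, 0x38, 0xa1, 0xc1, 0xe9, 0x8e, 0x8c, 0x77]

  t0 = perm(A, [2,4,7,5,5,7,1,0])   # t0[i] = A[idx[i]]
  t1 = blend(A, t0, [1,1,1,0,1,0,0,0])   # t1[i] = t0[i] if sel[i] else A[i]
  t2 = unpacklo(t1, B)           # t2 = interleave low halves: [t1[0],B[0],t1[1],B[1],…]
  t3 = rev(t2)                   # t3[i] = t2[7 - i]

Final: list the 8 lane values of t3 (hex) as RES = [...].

RES = [ 0xc1  0x8d  0xa1  0xfe  0x38  0x21  0xfe  0x8f ]

→ t0 |8f|21|fe|be|be|fe|29|ee|
→ t1 |8f|21|fe|8d|be|be|12|fe|
→ t2 |8f|fe|21|38|fe|a1|8d|c1|
→ t3 |c1|8d|a1|fe|38|21|fe|8f|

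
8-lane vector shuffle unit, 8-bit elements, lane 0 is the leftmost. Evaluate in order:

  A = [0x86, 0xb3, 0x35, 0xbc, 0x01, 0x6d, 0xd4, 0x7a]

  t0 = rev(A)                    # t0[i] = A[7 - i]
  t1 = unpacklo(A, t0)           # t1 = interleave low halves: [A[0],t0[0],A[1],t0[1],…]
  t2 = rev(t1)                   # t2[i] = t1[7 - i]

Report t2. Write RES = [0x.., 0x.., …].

  t0: 7a d4 6d 01 bc 35 b3 86
  t1: 86 7a b3 d4 35 6d bc 01
  t2: 01 bc 6d 35 d4 b3 7a 86

RES = [0x01, 0xbc, 0x6d, 0x35, 0xd4, 0xb3, 0x7a, 0x86]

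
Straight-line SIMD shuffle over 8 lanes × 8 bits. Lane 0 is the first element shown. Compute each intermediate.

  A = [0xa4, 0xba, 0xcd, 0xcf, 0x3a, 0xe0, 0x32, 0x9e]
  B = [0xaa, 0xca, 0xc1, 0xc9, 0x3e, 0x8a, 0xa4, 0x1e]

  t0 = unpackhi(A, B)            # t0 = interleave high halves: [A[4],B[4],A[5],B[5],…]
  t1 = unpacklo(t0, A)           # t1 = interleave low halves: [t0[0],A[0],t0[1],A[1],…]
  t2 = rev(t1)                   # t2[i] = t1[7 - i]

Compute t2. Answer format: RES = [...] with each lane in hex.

t0 = [0x3a, 0x3e, 0xe0, 0x8a, 0x32, 0xa4, 0x9e, 0x1e]
t1 = [0x3a, 0xa4, 0x3e, 0xba, 0xe0, 0xcd, 0x8a, 0xcf]
t2 = [0xcf, 0x8a, 0xcd, 0xe0, 0xba, 0x3e, 0xa4, 0x3a]

RES = [ 0xcf  0x8a  0xcd  0xe0  0xba  0x3e  0xa4  0x3a ]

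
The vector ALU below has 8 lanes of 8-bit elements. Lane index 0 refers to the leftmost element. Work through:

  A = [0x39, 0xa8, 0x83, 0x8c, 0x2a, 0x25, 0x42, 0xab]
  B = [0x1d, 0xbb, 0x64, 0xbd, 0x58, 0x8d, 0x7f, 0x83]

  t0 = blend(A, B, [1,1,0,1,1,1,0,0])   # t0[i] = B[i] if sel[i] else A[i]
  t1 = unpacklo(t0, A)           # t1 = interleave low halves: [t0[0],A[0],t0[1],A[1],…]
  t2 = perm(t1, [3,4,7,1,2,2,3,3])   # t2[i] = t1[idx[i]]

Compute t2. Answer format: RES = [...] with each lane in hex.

→ t0 |1d|bb|83|bd|58|8d|42|ab|
→ t1 |1d|39|bb|a8|83|83|bd|8c|
→ t2 |a8|83|8c|39|bb|bb|a8|a8|

RES = [0xa8, 0x83, 0x8c, 0x39, 0xbb, 0xbb, 0xa8, 0xa8]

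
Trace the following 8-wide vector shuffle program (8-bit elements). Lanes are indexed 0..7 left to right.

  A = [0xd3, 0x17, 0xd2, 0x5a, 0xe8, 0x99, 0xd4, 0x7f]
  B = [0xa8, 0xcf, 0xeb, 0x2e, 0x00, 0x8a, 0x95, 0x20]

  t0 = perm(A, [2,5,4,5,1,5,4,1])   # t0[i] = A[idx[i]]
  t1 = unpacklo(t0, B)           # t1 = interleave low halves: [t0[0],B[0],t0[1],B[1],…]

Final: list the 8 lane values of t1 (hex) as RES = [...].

RES = [ 0xd2  0xa8  0x99  0xcf  0xe8  0xeb  0x99  0x2e ]

→ t0 |d2|99|e8|99|17|99|e8|17|
→ t1 |d2|a8|99|cf|e8|eb|99|2e|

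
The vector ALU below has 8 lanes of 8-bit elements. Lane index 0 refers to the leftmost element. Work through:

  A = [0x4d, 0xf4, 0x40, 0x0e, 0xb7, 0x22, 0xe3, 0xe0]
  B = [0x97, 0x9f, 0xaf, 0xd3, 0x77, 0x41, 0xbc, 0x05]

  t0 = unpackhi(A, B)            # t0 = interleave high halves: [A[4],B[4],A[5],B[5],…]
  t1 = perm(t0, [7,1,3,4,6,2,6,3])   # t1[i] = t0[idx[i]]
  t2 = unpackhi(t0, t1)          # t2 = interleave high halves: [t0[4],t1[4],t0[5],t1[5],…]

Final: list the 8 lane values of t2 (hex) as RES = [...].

→ t0 |b7|77|22|41|e3|bc|e0|05|
→ t1 |05|77|41|e3|e0|22|e0|41|
→ t2 |e3|e0|bc|22|e0|e0|05|41|

RES = [ 0xe3  0xe0  0xbc  0x22  0xe0  0xe0  0x05  0x41 ]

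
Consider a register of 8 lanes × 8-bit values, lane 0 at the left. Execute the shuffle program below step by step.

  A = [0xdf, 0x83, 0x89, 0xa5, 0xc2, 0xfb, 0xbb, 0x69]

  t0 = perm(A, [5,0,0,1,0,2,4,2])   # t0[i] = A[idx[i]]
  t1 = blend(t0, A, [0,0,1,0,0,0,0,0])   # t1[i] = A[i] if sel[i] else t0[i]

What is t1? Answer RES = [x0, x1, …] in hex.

RES = [ 0xfb  0xdf  0x89  0x83  0xdf  0x89  0xc2  0x89 ]

→ t0 |fb|df|df|83|df|89|c2|89|
→ t1 |fb|df|89|83|df|89|c2|89|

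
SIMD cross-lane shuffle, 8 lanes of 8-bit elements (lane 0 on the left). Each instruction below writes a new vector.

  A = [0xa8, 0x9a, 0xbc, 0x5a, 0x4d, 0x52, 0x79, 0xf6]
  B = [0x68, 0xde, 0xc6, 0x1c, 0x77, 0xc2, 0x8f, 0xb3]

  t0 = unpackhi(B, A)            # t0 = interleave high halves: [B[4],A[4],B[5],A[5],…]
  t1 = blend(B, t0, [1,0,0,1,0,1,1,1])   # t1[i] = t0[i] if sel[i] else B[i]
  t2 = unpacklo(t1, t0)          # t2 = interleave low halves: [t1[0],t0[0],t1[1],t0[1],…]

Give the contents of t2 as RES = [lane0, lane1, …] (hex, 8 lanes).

  t0: 77 4d c2 52 8f 79 b3 f6
  t1: 77 de c6 52 77 79 b3 f6
  t2: 77 77 de 4d c6 c2 52 52

RES = [0x77, 0x77, 0xde, 0x4d, 0xc6, 0xc2, 0x52, 0x52]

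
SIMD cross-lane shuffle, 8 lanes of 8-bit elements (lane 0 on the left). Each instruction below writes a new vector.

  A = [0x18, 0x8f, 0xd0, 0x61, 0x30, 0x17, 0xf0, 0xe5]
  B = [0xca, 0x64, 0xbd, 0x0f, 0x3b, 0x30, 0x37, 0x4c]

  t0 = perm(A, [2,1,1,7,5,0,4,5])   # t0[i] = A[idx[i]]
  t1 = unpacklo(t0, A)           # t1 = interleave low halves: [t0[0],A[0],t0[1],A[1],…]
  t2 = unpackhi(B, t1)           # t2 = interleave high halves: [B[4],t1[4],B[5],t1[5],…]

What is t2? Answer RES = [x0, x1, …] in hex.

RES = [ 0x3b  0x8f  0x30  0xd0  0x37  0xe5  0x4c  0x61 ]

t0 = [0xd0, 0x8f, 0x8f, 0xe5, 0x17, 0x18, 0x30, 0x17]
t1 = [0xd0, 0x18, 0x8f, 0x8f, 0x8f, 0xd0, 0xe5, 0x61]
t2 = [0x3b, 0x8f, 0x30, 0xd0, 0x37, 0xe5, 0x4c, 0x61]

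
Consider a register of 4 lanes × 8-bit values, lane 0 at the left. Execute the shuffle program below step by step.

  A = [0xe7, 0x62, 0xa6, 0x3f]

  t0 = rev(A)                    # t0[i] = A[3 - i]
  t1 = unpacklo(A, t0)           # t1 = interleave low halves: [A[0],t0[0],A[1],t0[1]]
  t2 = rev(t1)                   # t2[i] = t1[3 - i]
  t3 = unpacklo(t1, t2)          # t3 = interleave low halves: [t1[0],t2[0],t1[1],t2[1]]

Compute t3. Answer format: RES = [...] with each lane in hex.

→ t0 |3f|a6|62|e7|
→ t1 |e7|3f|62|a6|
→ t2 |a6|62|3f|e7|
→ t3 |e7|a6|3f|62|

RES = [ 0xe7  0xa6  0x3f  0x62 ]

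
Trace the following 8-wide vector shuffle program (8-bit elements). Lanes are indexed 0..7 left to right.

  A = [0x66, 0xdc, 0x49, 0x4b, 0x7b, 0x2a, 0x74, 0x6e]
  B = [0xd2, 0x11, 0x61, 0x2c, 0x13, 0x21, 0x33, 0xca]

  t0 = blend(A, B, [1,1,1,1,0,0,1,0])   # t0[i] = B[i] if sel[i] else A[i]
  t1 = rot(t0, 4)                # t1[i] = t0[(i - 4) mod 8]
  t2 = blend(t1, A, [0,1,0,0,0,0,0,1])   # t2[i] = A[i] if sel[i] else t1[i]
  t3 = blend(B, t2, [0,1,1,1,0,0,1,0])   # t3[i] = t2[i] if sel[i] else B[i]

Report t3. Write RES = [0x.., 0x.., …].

RES = [0xd2, 0xdc, 0x33, 0x6e, 0x13, 0x21, 0x61, 0xca]

→ t0 |d2|11|61|2c|7b|2a|33|6e|
→ t1 |7b|2a|33|6e|d2|11|61|2c|
→ t2 |7b|dc|33|6e|d2|11|61|6e|
→ t3 |d2|dc|33|6e|13|21|61|ca|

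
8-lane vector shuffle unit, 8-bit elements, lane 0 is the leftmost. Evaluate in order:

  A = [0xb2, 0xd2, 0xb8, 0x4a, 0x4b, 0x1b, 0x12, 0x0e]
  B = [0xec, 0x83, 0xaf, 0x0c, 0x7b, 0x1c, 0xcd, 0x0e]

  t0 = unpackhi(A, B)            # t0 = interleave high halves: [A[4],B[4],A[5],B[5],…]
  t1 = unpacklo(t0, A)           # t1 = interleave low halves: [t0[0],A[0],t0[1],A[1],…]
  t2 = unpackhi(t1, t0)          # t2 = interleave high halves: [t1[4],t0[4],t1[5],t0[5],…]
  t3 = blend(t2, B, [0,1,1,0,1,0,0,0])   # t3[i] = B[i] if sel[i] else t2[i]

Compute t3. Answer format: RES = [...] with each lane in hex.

RES = [ 0x1b  0x83  0xaf  0xcd  0x7b  0x0e  0x4a  0x0e ]

t0 = [0x4b, 0x7b, 0x1b, 0x1c, 0x12, 0xcd, 0x0e, 0x0e]
t1 = [0x4b, 0xb2, 0x7b, 0xd2, 0x1b, 0xb8, 0x1c, 0x4a]
t2 = [0x1b, 0x12, 0xb8, 0xcd, 0x1c, 0x0e, 0x4a, 0x0e]
t3 = [0x1b, 0x83, 0xaf, 0xcd, 0x7b, 0x0e, 0x4a, 0x0e]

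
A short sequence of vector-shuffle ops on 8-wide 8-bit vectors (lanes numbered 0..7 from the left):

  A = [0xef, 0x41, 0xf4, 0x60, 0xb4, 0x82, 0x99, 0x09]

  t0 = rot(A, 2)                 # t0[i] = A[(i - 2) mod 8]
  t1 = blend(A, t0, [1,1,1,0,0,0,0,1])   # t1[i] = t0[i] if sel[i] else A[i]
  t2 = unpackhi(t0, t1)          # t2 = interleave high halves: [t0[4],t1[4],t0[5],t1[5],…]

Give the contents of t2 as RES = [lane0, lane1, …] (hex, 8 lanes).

RES = [0xf4, 0xb4, 0x60, 0x82, 0xb4, 0x99, 0x82, 0x82]

  t0: 99 09 ef 41 f4 60 b4 82
  t1: 99 09 ef 60 b4 82 99 82
  t2: f4 b4 60 82 b4 99 82 82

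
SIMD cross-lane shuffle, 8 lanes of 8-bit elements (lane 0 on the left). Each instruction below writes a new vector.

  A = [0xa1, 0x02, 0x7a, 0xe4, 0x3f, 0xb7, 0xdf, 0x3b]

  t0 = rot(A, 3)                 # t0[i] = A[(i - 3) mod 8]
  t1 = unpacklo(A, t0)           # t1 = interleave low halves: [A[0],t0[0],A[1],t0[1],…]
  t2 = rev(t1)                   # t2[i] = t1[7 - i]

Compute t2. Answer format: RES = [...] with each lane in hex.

RES = [ 0xa1  0xe4  0x3b  0x7a  0xdf  0x02  0xb7  0xa1 ]

t0 = [0xb7, 0xdf, 0x3b, 0xa1, 0x02, 0x7a, 0xe4, 0x3f]
t1 = [0xa1, 0xb7, 0x02, 0xdf, 0x7a, 0x3b, 0xe4, 0xa1]
t2 = [0xa1, 0xe4, 0x3b, 0x7a, 0xdf, 0x02, 0xb7, 0xa1]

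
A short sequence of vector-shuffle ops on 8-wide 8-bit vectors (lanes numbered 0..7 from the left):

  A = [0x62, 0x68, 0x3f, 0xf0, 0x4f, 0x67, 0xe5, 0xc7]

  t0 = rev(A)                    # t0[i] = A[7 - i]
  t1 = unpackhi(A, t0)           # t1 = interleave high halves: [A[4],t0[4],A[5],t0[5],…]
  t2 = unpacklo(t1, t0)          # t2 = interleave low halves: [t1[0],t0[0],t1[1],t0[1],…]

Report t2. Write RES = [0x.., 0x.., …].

  t0: c7 e5 67 4f f0 3f 68 62
  t1: 4f f0 67 3f e5 68 c7 62
  t2: 4f c7 f0 e5 67 67 3f 4f

RES = [ 0x4f  0xc7  0xf0  0xe5  0x67  0x67  0x3f  0x4f ]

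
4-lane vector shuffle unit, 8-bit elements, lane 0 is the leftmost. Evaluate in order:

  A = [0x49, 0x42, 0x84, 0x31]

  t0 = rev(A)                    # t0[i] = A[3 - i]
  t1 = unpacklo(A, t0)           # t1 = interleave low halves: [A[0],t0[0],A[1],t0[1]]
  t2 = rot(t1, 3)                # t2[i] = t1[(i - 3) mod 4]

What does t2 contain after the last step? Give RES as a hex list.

  t0: 31 84 42 49
  t1: 49 31 42 84
  t2: 31 42 84 49

RES = [ 0x31  0x42  0x84  0x49 ]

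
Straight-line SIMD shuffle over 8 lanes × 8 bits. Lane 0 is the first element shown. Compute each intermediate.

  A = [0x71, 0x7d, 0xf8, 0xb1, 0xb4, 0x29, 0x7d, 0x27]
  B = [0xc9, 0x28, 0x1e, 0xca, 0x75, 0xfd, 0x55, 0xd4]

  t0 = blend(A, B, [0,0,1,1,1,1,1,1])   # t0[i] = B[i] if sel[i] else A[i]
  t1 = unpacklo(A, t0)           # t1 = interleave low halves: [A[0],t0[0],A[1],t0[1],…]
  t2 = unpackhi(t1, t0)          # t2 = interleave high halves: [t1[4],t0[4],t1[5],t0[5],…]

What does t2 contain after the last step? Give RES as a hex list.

RES = [0xf8, 0x75, 0x1e, 0xfd, 0xb1, 0x55, 0xca, 0xd4]

t0 = [0x71, 0x7d, 0x1e, 0xca, 0x75, 0xfd, 0x55, 0xd4]
t1 = [0x71, 0x71, 0x7d, 0x7d, 0xf8, 0x1e, 0xb1, 0xca]
t2 = [0xf8, 0x75, 0x1e, 0xfd, 0xb1, 0x55, 0xca, 0xd4]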